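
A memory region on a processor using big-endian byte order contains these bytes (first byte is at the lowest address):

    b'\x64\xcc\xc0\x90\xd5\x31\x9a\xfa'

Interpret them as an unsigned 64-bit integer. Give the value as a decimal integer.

7263392027326388986

In big-endian order the high byte comes first in memory.
The bytes are already most-significant first: 0x64CCC090D5319AFA.
0x64CCC090D5319AFA = 7263392027326388986.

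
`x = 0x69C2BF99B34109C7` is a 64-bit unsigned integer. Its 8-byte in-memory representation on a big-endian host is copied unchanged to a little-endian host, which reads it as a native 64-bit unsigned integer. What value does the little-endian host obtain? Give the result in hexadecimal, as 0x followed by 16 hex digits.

Stored big-endian, the bytes at ascending addresses are 69 C2 BF 99 B3 41 09 C7.
Read back as little-endian, the first byte is least significant, giving 0xC70941B399BFC269.

0xC70941B399BFC269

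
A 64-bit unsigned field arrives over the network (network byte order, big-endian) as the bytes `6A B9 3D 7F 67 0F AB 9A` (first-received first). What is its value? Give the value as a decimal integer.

7690245456111053722

Big-endian: lowest address holds the most-significant byte.
The bytes are already most-significant first: 0x6AB93D7F670FAB9A.
0x6AB93D7F670FAB9A = 7690245456111053722.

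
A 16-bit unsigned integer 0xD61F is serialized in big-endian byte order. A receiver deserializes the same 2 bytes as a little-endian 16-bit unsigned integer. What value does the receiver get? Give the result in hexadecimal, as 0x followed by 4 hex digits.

0x1FD6

Stored big-endian, the bytes at ascending addresses are D6 1F.
Read back as little-endian, the first byte is least significant, giving 0x1FD6.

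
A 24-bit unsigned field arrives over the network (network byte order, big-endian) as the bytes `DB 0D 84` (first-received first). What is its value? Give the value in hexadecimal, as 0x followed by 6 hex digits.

0xDB0D84

In big-endian order the high byte comes first in memory.
The bytes are already most-significant first: 0xDB0D84.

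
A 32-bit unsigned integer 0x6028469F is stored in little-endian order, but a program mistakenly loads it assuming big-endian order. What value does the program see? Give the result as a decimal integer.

Stored little-endian, the bytes at ascending addresses are 9F 46 28 60.
Read back as big-endian, the last byte is least significant, giving 0x9F462860.
0x9F462860 = 2672175200.

2672175200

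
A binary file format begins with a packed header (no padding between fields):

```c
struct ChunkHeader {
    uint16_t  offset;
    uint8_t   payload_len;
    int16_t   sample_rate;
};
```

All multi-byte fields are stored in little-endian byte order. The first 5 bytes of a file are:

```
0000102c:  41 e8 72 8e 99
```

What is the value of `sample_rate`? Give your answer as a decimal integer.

`sample_rate` follows `offset` (2 B), `payload_len` (1 B), so it starts at offset 2 + 1 = 3 and occupies 2 bytes.
Bytes at offsets 3..4: 8E 99.
Little-endian stores the least-significant byte at the lowest address.
Reassemble most-significant byte first: 99 8E → 0x998E.
Top bit is set, so as a signed 16-bit value this is 0x998E − 2^16 = -26226.

-26226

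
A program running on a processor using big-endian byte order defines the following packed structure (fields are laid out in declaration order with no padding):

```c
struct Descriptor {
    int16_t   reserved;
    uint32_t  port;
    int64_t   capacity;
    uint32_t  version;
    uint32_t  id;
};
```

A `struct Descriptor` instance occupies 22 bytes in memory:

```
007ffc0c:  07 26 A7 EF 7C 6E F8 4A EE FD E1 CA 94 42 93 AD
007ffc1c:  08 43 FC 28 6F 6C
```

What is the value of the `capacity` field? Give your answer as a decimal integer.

`capacity` follows `reserved` (2 B), `port` (4 B), so it starts at offset 2 + 4 = 6 and occupies 8 bytes.
Bytes at offsets 6..13: F8 4A EE FD E1 CA 94 42.
Big-endian: lowest address holds the most-significant byte.
The bytes are already most-significant first: 0xF84AEEFDE1CA9442.
Top bit is set, so as a signed 64-bit value this is 0xF84AEEFDE1CA9442 − 2^64 = -555368829844548542.

-555368829844548542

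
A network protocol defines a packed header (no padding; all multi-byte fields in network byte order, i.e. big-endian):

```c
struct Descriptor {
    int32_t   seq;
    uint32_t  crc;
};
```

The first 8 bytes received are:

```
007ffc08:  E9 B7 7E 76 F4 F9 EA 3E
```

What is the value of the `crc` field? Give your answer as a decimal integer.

4110019134

`crc` follows `seq` (4 bytes), so it starts at byte offset 4 and occupies 4 bytes.
Bytes at offsets 4..7: F4 F9 EA 3E.
Big-endian stores the most-significant byte at the lowest address.
The bytes are already most-significant first: 0xF4F9EA3E.
0xF4F9EA3E = 4110019134.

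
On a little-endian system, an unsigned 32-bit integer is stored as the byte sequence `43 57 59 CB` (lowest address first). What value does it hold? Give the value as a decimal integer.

3411629891

Little-endian stores the least-significant byte at the lowest address.
Reassemble most-significant byte first: CB 59 57 43 → 0xCB595743.
0xCB595743 = 3411629891.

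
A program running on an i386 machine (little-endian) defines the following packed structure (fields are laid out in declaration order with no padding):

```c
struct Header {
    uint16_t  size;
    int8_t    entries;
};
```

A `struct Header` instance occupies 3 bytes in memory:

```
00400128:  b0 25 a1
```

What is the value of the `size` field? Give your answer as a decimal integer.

9648

`size` is the first field, at byte offset 0, occupying 2 bytes.
Bytes at offsets 0..1: B0 25.
Little-endian: lowest address holds the least-significant byte.
Reassemble most-significant byte first: 25 B0 → 0x25B0.
0x25B0 = 9648.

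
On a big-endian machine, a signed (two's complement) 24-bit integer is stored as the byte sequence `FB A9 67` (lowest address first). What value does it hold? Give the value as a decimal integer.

-284313

In big-endian order the high byte comes first in memory.
The bytes are already most-significant first: 0xFBA967.
Top bit is set, so as a signed 24-bit value this is 0xFBA967 − 2^24 = -284313.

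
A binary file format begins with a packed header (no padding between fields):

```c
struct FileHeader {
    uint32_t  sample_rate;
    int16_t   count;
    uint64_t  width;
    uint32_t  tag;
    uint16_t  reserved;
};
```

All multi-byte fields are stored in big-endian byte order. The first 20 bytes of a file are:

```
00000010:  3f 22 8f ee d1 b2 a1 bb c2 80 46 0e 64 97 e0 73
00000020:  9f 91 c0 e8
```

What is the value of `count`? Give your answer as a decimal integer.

-11854

`count` follows `sample_rate` (4 bytes), so it starts at byte offset 4 and occupies 2 bytes.
Bytes at offsets 4..5: D1 B2.
Big-endian stores the most-significant byte at the lowest address.
The bytes are already most-significant first: 0xD1B2.
Top bit is set, so as a signed 16-bit value this is 0xD1B2 − 2^16 = -11854.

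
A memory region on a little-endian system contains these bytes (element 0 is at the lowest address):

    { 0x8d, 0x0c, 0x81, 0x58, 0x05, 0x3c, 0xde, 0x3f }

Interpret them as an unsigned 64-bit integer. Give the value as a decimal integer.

Little-endian stores the least-significant byte at the lowest address.
Reassemble most-significant byte first: 3F DE 3C 05 58 81 0C 8D → 0x3FDE3C0558810C8D.
0x3FDE3C0558810C8D = 4602181862876581005.

4602181862876581005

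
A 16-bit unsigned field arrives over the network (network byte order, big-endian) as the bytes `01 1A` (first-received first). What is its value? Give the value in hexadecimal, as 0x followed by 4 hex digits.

0x011A

In big-endian order the high byte comes first in memory.
The bytes are already most-significant first: 0x011A.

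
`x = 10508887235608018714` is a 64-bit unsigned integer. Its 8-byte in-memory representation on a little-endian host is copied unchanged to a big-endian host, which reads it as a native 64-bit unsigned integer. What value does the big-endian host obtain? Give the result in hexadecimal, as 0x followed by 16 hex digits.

0x1A7F0D274311D791

10508887235608018714 in 64-bit hexadecimal is 0x91D71143270D7F1A.
Stored little-endian, the bytes at ascending addresses are 1A 7F 0D 27 43 11 D7 91.
Read back as big-endian, the last byte is least significant, giving 0x1A7F0D274311D791.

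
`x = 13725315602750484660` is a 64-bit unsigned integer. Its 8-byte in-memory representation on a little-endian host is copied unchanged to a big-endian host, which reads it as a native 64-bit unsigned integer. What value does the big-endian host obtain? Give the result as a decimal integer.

13725315602750484660 in 64-bit hexadecimal is 0xBE7A1DD22411B0B4.
Stored little-endian, the bytes at ascending addresses are B4 B0 11 24 D2 1D 7A BE.
Read back as big-endian, the last byte is least significant, giving 0xB4B01124D21D7ABE.
0xB4B01124D21D7ABE = 13019925372569746110.

13019925372569746110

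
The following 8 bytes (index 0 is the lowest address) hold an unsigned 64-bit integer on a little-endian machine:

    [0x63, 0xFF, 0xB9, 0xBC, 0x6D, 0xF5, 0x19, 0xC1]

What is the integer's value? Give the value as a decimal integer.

13914422375404404579

In little-endian order the low byte comes first in memory.
Reassemble most-significant byte first: C1 19 F5 6D BC B9 FF 63 → 0xC119F56DBCB9FF63.
0xC119F56DBCB9FF63 = 13914422375404404579.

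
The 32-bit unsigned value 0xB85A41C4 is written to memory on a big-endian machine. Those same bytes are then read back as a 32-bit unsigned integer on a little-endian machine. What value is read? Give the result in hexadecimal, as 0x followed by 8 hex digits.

Stored big-endian, the bytes at ascending addresses are B8 5A 41 C4.
Read back as little-endian, the first byte is least significant, giving 0xC4415AB8.

0xC4415AB8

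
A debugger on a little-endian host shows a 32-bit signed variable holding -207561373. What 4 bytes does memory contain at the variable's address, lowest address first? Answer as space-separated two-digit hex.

Two's complement of -207561373 in 32 bits: 207561373 = 0x0C5F229D; invert → 0xF3A0DD62; add 1 → 0xF3A0DD63.
Split into bytes (most-significant first): F3 A0 DD 63.
In little-endian order the low byte comes first in memory.
So at ascending addresses the bytes are 63 DD A0 F3.

63 DD A0 F3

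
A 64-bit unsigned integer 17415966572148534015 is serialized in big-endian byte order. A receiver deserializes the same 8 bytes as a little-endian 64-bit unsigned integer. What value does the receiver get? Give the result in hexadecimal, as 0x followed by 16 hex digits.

0xFFAAFDD852F1B1F1

17415966572148534015 in 64-bit hexadecimal is 0xF1B1F152D8FDAAFF.
Stored big-endian, the bytes at ascending addresses are F1 B1 F1 52 D8 FD AA FF.
Read back as little-endian, the first byte is least significant, giving 0xFFAAFDD852F1B1F1.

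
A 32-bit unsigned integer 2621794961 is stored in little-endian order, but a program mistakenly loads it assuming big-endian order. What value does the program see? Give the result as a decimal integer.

2439660956

2621794961 in 32-bit hexadecimal is 0x9C456A91.
Stored little-endian, the bytes at ascending addresses are 91 6A 45 9C.
Read back as big-endian, the last byte is least significant, giving 0x916A459C.
0x916A459C = 2439660956.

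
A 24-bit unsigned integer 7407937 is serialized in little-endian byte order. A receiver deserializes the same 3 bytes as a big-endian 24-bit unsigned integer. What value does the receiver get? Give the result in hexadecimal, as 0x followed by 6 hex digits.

0x410971

7407937 in 24-bit hexadecimal is 0x710941.
Stored little-endian, the bytes at ascending addresses are 41 09 71.
Read back as big-endian, the last byte is least significant, giving 0x410971.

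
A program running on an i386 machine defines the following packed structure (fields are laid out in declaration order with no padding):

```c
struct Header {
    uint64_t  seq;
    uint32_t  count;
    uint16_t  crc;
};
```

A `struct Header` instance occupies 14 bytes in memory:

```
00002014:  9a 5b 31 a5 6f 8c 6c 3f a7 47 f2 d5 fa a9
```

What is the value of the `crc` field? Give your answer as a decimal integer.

`crc` follows `seq` (8 B), `count` (4 B), so it starts at offset 8 + 4 = 12 and occupies 2 bytes.
Bytes at offsets 12..13: FA A9.
Little-endian stores the least-significant byte at the lowest address.
Reassemble most-significant byte first: A9 FA → 0xA9FA.
0xA9FA = 43514.

43514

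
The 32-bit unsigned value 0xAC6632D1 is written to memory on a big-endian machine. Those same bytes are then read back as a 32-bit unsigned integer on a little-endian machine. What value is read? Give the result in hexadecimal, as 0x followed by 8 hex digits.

Stored big-endian, the bytes at ascending addresses are AC 66 32 D1.
Read back as little-endian, the first byte is least significant, giving 0xD13266AC.

0xD13266AC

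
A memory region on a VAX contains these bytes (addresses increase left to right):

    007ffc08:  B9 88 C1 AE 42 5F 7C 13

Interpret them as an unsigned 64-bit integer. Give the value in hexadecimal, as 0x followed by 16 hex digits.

0x137C5F42AEC188B9

Little-endian: lowest address holds the least-significant byte.
Reassemble most-significant byte first: 13 7C 5F 42 AE C1 88 B9 → 0x137C5F42AEC188B9.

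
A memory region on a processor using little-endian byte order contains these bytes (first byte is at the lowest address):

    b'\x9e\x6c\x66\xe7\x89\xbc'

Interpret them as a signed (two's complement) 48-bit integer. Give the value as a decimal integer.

Little-endian stores the least-significant byte at the lowest address.
Reassemble most-significant byte first: BC 89 E7 66 6C 9E → 0xBC89E7666C9E.
Top bit is set, so as a signed 48-bit value this is 0xBC89E7666C9E − 2^48 = -74174497919842.

-74174497919842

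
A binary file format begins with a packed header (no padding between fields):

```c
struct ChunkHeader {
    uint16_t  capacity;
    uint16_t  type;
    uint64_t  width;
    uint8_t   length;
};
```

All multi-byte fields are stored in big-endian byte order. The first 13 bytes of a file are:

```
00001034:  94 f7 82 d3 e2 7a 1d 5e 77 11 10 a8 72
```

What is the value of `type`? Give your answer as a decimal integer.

`type` follows `capacity` (2 bytes), so it starts at byte offset 2 and occupies 2 bytes.
Bytes at offsets 2..3: 82 D3.
Big-endian stores the most-significant byte at the lowest address.
The bytes are already most-significant first: 0x82D3.
0x82D3 = 33491.

33491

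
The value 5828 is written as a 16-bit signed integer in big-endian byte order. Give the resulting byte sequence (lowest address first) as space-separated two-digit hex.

5828 in hexadecimal, padded to 16 bits, is 0x16C4.
Split into bytes (most-significant first): 16 C4.
In big-endian order the high byte comes first in memory.
So the memory order matches the most-significant-first order: 16 C4.

16 C4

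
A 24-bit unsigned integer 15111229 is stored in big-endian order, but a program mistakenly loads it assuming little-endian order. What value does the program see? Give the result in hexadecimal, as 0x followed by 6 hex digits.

0x3D94E6

15111229 in 24-bit hexadecimal is 0xE6943D.
Stored big-endian, the bytes at ascending addresses are E6 94 3D.
Read back as little-endian, the first byte is least significant, giving 0x3D94E6.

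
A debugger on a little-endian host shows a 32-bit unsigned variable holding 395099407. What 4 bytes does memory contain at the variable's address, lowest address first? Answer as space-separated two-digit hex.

395099407 in hexadecimal, padded to 32 bits, is 0x178CBD0F.
Split into bytes (most-significant first): 17 8C BD 0F.
In little-endian order the low byte comes first in memory.
So at ascending addresses the bytes are 0F BD 8C 17.

0F BD 8C 17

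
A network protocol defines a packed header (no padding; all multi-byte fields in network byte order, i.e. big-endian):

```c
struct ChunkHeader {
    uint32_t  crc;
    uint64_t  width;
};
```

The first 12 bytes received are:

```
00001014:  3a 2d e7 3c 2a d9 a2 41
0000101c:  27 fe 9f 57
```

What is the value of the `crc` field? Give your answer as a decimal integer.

`crc` is the first field, at byte offset 0, occupying 4 bytes.
Bytes at offsets 0..3: 3A 2D E7 3C.
In big-endian order the high byte comes first in memory.
The bytes are already most-significant first: 0x3A2DE73C.
0x3A2DE73C = 976086844.

976086844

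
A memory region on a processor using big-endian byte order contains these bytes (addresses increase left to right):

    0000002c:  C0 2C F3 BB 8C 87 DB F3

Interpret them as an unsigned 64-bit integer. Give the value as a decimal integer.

Big-endian: lowest address holds the most-significant byte.
The bytes are already most-significant first: 0xC02CF3BB8C87DBF3.
0xC02CF3BB8C87DBF3 = 13847710941099580403.

13847710941099580403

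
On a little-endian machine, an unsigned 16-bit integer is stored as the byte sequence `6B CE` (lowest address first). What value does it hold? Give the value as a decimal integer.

52843

Little-endian: lowest address holds the least-significant byte.
Reassemble most-significant byte first: CE 6B → 0xCE6B.
0xCE6B = 52843.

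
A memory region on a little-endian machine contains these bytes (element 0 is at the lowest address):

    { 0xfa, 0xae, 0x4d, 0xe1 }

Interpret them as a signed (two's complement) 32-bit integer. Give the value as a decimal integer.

-515002630

In little-endian order the low byte comes first in memory.
Reassemble most-significant byte first: E1 4D AE FA → 0xE14DAEFA.
Top bit is set, so as a signed 32-bit value this is 0xE14DAEFA − 2^32 = -515002630.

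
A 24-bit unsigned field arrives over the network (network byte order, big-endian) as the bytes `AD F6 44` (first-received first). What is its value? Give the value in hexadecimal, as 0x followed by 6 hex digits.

0xADF644

Big-endian: lowest address holds the most-significant byte.
The bytes are already most-significant first: 0xADF644.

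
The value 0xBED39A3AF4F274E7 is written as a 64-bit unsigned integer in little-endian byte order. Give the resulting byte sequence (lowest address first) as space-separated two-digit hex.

Split into bytes (most-significant first): BE D3 9A 3A F4 F2 74 E7.
Little-endian: lowest address holds the least-significant byte.
So at ascending addresses the bytes are E7 74 F2 F4 3A 9A D3 BE.

E7 74 F2 F4 3A 9A D3 BE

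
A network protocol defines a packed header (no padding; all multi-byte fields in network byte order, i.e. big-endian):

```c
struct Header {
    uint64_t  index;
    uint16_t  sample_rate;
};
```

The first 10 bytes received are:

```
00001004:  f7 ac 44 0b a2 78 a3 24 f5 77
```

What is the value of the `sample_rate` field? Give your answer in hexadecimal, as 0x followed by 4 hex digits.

`sample_rate` follows `index` (8 bytes), so it starts at byte offset 8 and occupies 2 bytes.
Bytes at offsets 8..9: F5 77.
Big-endian stores the most-significant byte at the lowest address.
The bytes are already most-significant first: 0xF577.

0xF577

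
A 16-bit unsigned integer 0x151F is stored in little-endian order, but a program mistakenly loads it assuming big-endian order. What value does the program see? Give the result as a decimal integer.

Stored little-endian, the bytes at ascending addresses are 1F 15.
Read back as big-endian, the last byte is least significant, giving 0x1F15.
0x1F15 = 7957.

7957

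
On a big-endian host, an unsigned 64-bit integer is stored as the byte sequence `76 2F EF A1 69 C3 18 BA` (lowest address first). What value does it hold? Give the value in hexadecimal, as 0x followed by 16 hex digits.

0x762FEFA169C318BA

In big-endian order the high byte comes first in memory.
The bytes are already most-significant first: 0x762FEFA169C318BA.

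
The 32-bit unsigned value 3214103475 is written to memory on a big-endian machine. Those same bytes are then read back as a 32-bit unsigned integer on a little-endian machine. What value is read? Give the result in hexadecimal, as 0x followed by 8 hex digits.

0xB35393BF

3214103475 in 32-bit hexadecimal is 0xBF9353B3.
Stored big-endian, the bytes at ascending addresses are BF 93 53 B3.
Read back as little-endian, the first byte is least significant, giving 0xB35393BF.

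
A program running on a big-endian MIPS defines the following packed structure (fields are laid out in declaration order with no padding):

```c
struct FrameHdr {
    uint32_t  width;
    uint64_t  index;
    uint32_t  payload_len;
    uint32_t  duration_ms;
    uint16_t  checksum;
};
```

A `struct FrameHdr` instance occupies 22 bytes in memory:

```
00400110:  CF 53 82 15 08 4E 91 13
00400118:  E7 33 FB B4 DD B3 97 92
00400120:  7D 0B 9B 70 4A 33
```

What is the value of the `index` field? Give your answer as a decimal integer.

598575315156204468

`index` follows `width` (4 bytes), so it starts at byte offset 4 and occupies 8 bytes.
Bytes at offsets 4..11: 08 4E 91 13 E7 33 FB B4.
Big-endian stores the most-significant byte at the lowest address.
The bytes are already most-significant first: 0x084E9113E733FBB4.
0x084E9113E733FBB4 = 598575315156204468.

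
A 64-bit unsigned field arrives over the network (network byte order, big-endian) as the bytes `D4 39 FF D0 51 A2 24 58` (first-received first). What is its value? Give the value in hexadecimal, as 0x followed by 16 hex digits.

0xD439FFD051A22458

In big-endian order the high byte comes first in memory.
The bytes are already most-significant first: 0xD439FFD051A22458.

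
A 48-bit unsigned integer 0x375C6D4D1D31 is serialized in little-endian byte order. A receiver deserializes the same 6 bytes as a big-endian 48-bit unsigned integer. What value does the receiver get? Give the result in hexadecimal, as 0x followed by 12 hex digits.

0x311D4D6D5C37

Stored little-endian, the bytes at ascending addresses are 31 1D 4D 6D 5C 37.
Read back as big-endian, the last byte is least significant, giving 0x311D4D6D5C37.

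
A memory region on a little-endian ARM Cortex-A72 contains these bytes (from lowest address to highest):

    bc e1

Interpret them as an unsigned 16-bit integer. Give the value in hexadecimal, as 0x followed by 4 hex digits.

In little-endian order the low byte comes first in memory.
Reassemble most-significant byte first: E1 BC → 0xE1BC.

0xE1BC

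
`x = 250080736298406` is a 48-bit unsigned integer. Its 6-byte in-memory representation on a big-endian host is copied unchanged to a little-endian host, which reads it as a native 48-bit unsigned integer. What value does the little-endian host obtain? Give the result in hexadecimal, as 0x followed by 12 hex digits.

250080736298406 in 48-bit hexadecimal is 0xE3727573C5A6.
Stored big-endian, the bytes at ascending addresses are E3 72 75 73 C5 A6.
Read back as little-endian, the first byte is least significant, giving 0xA6C5737572E3.

0xA6C5737572E3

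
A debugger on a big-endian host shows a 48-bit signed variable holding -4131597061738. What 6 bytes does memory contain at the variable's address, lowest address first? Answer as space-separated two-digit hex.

FC 3E 09 9F F1 96

Two's complement of -4131597061738 in 48 bits: 4131597061738 = 0x03C1F6600E6A; invert → 0xFC3E099FF195; add 1 → 0xFC3E099FF196.
Split into bytes (most-significant first): FC 3E 09 9F F1 96.
Big-endian: lowest address holds the most-significant byte.
So the memory order matches the most-significant-first order: FC 3E 09 9F F1 96.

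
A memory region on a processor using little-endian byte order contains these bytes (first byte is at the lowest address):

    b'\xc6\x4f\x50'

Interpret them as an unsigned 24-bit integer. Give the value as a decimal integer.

Little-endian stores the least-significant byte at the lowest address.
Reassemble most-significant byte first: 50 4F C6 → 0x504FC6.
0x504FC6 = 5263302.

5263302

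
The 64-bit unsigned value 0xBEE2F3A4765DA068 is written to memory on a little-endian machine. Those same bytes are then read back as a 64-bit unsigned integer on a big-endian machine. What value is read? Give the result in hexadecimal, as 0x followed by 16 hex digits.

0x68A05D76A4F3E2BE

Stored little-endian, the bytes at ascending addresses are 68 A0 5D 76 A4 F3 E2 BE.
Read back as big-endian, the last byte is least significant, giving 0x68A05D76A4F3E2BE.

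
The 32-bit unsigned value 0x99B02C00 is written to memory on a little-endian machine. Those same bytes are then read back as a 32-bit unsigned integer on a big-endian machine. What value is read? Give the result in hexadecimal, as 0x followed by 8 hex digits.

0x002CB099

Stored little-endian, the bytes at ascending addresses are 00 2C B0 99.
Read back as big-endian, the last byte is least significant, giving 0x002CB099.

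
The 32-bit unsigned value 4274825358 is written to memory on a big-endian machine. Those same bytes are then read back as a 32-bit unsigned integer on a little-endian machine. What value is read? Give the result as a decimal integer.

2393427198

4274825358 in 32-bit hexadecimal is 0xFECCA88E.
Stored big-endian, the bytes at ascending addresses are FE CC A8 8E.
Read back as little-endian, the first byte is least significant, giving 0x8EA8CCFE.
0x8EA8CCFE = 2393427198.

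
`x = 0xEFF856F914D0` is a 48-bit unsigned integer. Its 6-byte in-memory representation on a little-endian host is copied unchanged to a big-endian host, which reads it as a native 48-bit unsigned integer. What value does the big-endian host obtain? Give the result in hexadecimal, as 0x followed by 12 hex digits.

0xD014F956F8EF

Stored little-endian, the bytes at ascending addresses are D0 14 F9 56 F8 EF.
Read back as big-endian, the last byte is least significant, giving 0xD014F956F8EF.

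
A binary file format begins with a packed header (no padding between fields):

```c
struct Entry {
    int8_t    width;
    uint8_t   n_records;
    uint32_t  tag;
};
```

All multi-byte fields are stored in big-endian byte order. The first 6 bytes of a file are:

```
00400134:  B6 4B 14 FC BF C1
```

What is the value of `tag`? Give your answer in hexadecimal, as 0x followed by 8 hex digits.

`tag` follows `width` (1 B), `n_records` (1 B), so it starts at offset 1 + 1 = 2 and occupies 4 bytes.
Bytes at offsets 2..5: 14 FC BF C1.
In big-endian order the high byte comes first in memory.
The bytes are already most-significant first: 0x14FCBFC1.

0x14FCBFC1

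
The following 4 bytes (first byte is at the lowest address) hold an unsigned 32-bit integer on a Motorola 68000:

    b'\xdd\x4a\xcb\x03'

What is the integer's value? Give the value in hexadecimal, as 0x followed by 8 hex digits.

Big-endian stores the most-significant byte at the lowest address.
The bytes are already most-significant first: 0xDD4ACB03.

0xDD4ACB03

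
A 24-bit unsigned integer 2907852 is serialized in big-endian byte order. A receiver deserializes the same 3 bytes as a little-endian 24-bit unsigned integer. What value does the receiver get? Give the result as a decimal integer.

2907852 in 24-bit hexadecimal is 0x2C5ECC.
Stored big-endian, the bytes at ascending addresses are 2C 5E CC.
Read back as little-endian, the first byte is least significant, giving 0xCC5E2C.
0xCC5E2C = 13393452.

13393452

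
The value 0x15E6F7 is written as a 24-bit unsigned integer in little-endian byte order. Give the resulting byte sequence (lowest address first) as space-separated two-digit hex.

Split into bytes (most-significant first): 15 E6 F7.
Little-endian stores the least-significant byte at the lowest address.
So at ascending addresses the bytes are F7 E6 15.

F7 E6 15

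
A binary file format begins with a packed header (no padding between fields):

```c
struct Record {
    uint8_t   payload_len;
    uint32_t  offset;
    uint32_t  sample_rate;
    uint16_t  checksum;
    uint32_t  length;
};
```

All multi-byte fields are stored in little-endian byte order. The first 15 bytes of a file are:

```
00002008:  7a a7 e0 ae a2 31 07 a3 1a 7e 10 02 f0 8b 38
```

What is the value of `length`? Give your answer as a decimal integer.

`length` follows `payload_len` (1 B), `offset` (4 B), `sample_rate` (4 B), `checksum` (2 B), so it starts at offset 1 + 4 + 4 + 2 = 11 and occupies 4 bytes.
Bytes at offsets 11..14: 02 F0 8B 38.
In little-endian order the low byte comes first in memory.
Reassemble most-significant byte first: 38 8B F0 02 → 0x388BF002.
0x388BF002 = 948695042.

948695042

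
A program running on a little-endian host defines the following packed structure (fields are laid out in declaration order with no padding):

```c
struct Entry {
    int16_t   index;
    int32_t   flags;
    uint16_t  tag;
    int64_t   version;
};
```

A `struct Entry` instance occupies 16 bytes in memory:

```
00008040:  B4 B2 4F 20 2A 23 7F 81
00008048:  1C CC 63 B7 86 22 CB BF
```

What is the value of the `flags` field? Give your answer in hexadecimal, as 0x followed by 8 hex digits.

`flags` follows `index` (2 bytes), so it starts at byte offset 2 and occupies 4 bytes.
Bytes at offsets 2..5: 4F 20 2A 23.
Little-endian stores the least-significant byte at the lowest address.
Reassemble most-significant byte first: 23 2A 20 4F → 0x232A204F.

0x232A204F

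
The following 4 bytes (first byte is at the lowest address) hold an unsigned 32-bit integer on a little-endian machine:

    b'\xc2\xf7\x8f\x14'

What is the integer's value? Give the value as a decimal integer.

344979394

In little-endian order the low byte comes first in memory.
Reassemble most-significant byte first: 14 8F F7 C2 → 0x148FF7C2.
0x148FF7C2 = 344979394.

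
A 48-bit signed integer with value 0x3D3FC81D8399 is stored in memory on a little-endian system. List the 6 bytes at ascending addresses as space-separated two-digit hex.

Split into bytes (most-significant first): 3D 3F C8 1D 83 99.
In little-endian order the low byte comes first in memory.
So at ascending addresses the bytes are 99 83 1D C8 3F 3D.

99 83 1D C8 3F 3D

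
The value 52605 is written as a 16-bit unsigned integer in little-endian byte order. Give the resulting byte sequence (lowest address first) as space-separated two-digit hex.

7D CD

52605 in hexadecimal, padded to 16 bits, is 0xCD7D.
Split into bytes (most-significant first): CD 7D.
In little-endian order the low byte comes first in memory.
So at ascending addresses the bytes are 7D CD.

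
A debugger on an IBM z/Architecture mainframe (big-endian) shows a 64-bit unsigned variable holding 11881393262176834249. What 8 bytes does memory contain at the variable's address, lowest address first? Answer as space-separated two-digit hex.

11881393262176834249 in hexadecimal, padded to 64 bits, is 0xA4E33038BCC512C9.
Split into bytes (most-significant first): A4 E3 30 38 BC C5 12 C9.
In big-endian order the high byte comes first in memory.
So the memory order matches the most-significant-first order: A4 E3 30 38 BC C5 12 C9.

A4 E3 30 38 BC C5 12 C9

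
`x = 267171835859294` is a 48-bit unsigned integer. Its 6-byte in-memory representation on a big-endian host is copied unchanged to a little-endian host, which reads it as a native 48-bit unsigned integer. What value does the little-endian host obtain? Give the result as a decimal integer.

104253331537394

267171835859294 in 48-bit hexadecimal is 0xF2FDCA5ED15E.
Stored big-endian, the bytes at ascending addresses are F2 FD CA 5E D1 5E.
Read back as little-endian, the first byte is least significant, giving 0x5ED15ECAFDF2.
0x5ED15ECAFDF2 = 104253331537394.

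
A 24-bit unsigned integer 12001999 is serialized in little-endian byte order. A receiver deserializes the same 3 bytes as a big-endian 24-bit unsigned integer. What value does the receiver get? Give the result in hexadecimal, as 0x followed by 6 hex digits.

12001999 in 24-bit hexadecimal is 0xB722CF.
Stored little-endian, the bytes at ascending addresses are CF 22 B7.
Read back as big-endian, the last byte is least significant, giving 0xCF22B7.

0xCF22B7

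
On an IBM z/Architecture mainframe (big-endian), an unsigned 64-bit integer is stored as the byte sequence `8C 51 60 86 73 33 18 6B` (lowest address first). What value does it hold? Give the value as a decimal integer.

Big-endian stores the most-significant byte at the lowest address.
The bytes are already most-significant first: 0x8C5160867333186B.
0x8C5160867333186B = 10110968768998086763.

10110968768998086763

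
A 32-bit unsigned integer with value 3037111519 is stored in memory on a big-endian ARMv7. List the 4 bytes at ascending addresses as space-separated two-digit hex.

3037111519 in hexadecimal, padded to 32 bits, is 0xB506A4DF.
Split into bytes (most-significant first): B5 06 A4 DF.
In big-endian order the high byte comes first in memory.
So the memory order matches the most-significant-first order: B5 06 A4 DF.

B5 06 A4 DF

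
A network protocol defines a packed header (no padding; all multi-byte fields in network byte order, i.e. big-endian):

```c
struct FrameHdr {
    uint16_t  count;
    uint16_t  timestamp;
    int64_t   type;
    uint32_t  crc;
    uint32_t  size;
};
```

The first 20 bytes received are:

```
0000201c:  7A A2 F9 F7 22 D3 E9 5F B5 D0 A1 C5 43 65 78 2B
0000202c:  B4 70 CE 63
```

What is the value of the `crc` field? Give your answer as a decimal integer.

1130723371

`crc` follows `count` (2 B), `timestamp` (2 B), `type` (8 B), so it starts at offset 2 + 2 + 8 = 12 and occupies 4 bytes.
Bytes at offsets 12..15: 43 65 78 2B.
Big-endian: lowest address holds the most-significant byte.
The bytes are already most-significant first: 0x4365782B.
0x4365782B = 1130723371.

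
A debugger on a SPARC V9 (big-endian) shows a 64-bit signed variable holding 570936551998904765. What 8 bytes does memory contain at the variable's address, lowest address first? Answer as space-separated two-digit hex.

07 EC 5F C4 E3 2E 59 BD

570936551998904765 in hexadecimal, padded to 64 bits, is 0x07EC5FC4E32E59BD.
Split into bytes (most-significant first): 07 EC 5F C4 E3 2E 59 BD.
Big-endian: lowest address holds the most-significant byte.
So the memory order matches the most-significant-first order: 07 EC 5F C4 E3 2E 59 BD.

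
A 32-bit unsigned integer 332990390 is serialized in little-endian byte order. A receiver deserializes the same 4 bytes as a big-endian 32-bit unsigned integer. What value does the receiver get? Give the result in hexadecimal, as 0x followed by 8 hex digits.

332990390 in 32-bit hexadecimal is 0x13D907B6.
Stored little-endian, the bytes at ascending addresses are B6 07 D9 13.
Read back as big-endian, the last byte is least significant, giving 0xB607D913.

0xB607D913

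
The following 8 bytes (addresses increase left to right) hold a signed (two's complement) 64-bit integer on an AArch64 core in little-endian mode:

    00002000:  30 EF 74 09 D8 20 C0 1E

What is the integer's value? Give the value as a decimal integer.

2215807128909967152

Little-endian: lowest address holds the least-significant byte.
Reassemble most-significant byte first: 1E C0 20 D8 09 74 EF 30 → 0x1EC020D80974EF30.
0x1EC020D80974EF30 = 2215807128909967152.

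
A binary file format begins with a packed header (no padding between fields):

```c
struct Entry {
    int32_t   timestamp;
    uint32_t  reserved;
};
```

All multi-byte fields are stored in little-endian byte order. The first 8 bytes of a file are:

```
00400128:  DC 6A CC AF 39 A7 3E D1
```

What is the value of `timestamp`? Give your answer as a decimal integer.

`timestamp` is the first field, at byte offset 0, occupying 4 bytes.
Bytes at offsets 0..3: DC 6A CC AF.
In little-endian order the low byte comes first in memory.
Reassemble most-significant byte first: AF CC 6A DC → 0xAFCC6ADC.
Top bit is set, so as a signed 32-bit value this is 0xAFCC6ADC − 2^32 = -1345557796.

-1345557796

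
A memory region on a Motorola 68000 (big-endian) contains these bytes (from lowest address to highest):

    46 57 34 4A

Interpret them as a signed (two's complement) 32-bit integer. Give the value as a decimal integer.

1180120138

Big-endian stores the most-significant byte at the lowest address.
The bytes are already most-significant first: 0x4657344A.
0x4657344A = 1180120138.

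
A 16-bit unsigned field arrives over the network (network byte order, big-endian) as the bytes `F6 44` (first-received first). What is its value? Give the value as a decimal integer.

Big-endian stores the most-significant byte at the lowest address.
The bytes are already most-significant first: 0xF644.
0xF644 = 63044.

63044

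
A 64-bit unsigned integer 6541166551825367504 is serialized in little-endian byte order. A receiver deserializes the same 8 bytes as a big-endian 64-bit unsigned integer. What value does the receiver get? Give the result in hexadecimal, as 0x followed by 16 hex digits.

6541166551825367504 in 64-bit hexadecimal is 0x5AC6E4528237C1D0.
Stored little-endian, the bytes at ascending addresses are D0 C1 37 82 52 E4 C6 5A.
Read back as big-endian, the last byte is least significant, giving 0xD0C1378252E4C65A.

0xD0C1378252E4C65A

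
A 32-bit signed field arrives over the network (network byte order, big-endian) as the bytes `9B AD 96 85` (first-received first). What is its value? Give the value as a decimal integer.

-1683122555

In big-endian order the high byte comes first in memory.
The bytes are already most-significant first: 0x9BAD9685.
Top bit is set, so as a signed 32-bit value this is 0x9BAD9685 − 2^32 = -1683122555.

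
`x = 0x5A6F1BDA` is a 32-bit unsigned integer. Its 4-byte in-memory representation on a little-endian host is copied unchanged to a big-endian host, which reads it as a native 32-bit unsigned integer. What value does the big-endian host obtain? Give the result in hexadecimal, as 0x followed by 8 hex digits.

0xDA1B6F5A

Stored little-endian, the bytes at ascending addresses are DA 1B 6F 5A.
Read back as big-endian, the last byte is least significant, giving 0xDA1B6F5A.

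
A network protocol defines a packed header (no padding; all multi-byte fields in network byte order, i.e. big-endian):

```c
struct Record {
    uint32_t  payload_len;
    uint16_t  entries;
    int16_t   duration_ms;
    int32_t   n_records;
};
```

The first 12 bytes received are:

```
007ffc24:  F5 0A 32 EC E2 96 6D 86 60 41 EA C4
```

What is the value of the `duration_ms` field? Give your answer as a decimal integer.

28038

`duration_ms` follows `payload_len` (4 B), `entries` (2 B), so it starts at offset 4 + 2 = 6 and occupies 2 bytes.
Bytes at offsets 6..7: 6D 86.
In big-endian order the high byte comes first in memory.
The bytes are already most-significant first: 0x6D86.
0x6D86 = 28038.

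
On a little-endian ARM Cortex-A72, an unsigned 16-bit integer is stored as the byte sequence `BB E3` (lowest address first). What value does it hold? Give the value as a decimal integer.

In little-endian order the low byte comes first in memory.
Reassemble most-significant byte first: E3 BB → 0xE3BB.
0xE3BB = 58299.

58299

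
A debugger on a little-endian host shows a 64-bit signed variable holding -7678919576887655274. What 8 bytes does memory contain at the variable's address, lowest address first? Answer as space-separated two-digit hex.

96 84 D1 58 54 FF 6E 95

Two's complement of -7678919576887655274 in 64 bits: 7678919576887655274 = 0x6A9100ABA72E7B6A; invert → 0x956EFF5458D18495; add 1 → 0x956EFF5458D18496.
Split into bytes (most-significant first): 95 6E FF 54 58 D1 84 96.
Little-endian: lowest address holds the least-significant byte.
So at ascending addresses the bytes are 96 84 D1 58 54 FF 6E 95.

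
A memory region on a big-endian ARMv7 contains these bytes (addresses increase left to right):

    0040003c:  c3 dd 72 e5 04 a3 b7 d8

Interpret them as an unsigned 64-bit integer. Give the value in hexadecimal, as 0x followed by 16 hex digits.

0xC3DD72E504A3B7D8

Big-endian stores the most-significant byte at the lowest address.
The bytes are already most-significant first: 0xC3DD72E504A3B7D8.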